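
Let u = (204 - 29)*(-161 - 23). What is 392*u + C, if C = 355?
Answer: -12622045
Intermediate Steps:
u = -32200 (u = 175*(-184) = -32200)
392*u + C = 392*(-32200) + 355 = -12622400 + 355 = -12622045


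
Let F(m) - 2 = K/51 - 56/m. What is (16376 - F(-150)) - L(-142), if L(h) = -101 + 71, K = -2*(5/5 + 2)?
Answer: 20914774/1275 ≈ 16404.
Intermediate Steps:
K = -6 (K = -2*(5*(1/5) + 2) = -2*(1 + 2) = -2*3 = -6)
L(h) = -30
F(m) = 32/17 - 56/m (F(m) = 2 + (-6/51 - 56/m) = 2 + (-6*1/51 - 56/m) = 2 + (-2/17 - 56/m) = 32/17 - 56/m)
(16376 - F(-150)) - L(-142) = (16376 - (32/17 - 56/(-150))) - 1*(-30) = (16376 - (32/17 - 56*(-1/150))) + 30 = (16376 - (32/17 + 28/75)) + 30 = (16376 - 1*2876/1275) + 30 = (16376 - 2876/1275) + 30 = 20876524/1275 + 30 = 20914774/1275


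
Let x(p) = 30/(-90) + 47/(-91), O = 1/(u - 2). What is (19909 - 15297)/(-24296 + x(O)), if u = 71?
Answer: -314769/1658260 ≈ -0.18982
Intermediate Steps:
O = 1/69 (O = 1/(71 - 2) = 1/69 ≈ 0.014493)
x(p) = -232/273 (x(p) = 30*(-1/90) + 47*(-1/91) = -1/3 - 47/91 = -232/273)
(19909 - 15297)/(-24296 + x(O)) = (19909 - 15297)/(-24296 - 232/273) = 4612/(-6633040/273) = 4612*(-273/6633040) = -314769/1658260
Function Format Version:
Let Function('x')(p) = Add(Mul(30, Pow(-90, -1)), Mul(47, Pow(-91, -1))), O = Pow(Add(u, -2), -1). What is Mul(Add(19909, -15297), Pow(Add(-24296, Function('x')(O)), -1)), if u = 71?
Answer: Rational(-314769, 1658260) ≈ -0.18982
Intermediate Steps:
O = Rational(1, 69) (O = Pow(Add(71, -2), -1) = Pow(69, -1) = Rational(1, 69) ≈ 0.014493)
Function('x')(p) = Rational(-232, 273) (Function('x')(p) = Add(Mul(30, Rational(-1, 90)), Mul(47, Rational(-1, 91))) = Add(Rational(-1, 3), Rational(-47, 91)) = Rational(-232, 273))
Mul(Add(19909, -15297), Pow(Add(-24296, Function('x')(O)), -1)) = Mul(Add(19909, -15297), Pow(Add(-24296, Rational(-232, 273)), -1)) = Mul(4612, Pow(Rational(-6633040, 273), -1)) = Mul(4612, Rational(-273, 6633040)) = Rational(-314769, 1658260)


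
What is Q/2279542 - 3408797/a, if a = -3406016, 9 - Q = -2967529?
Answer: 8938988919791/3882078262336 ≈ 2.3026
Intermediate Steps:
Q = 2967538 (Q = 9 - 1*(-2967529) = 9 + 2967529 = 2967538)
Q/2279542 - 3408797/a = 2967538/2279542 - 3408797/(-3406016) = 2967538*(1/2279542) - 3408797*(-1/3406016) = 1483769/1139771 + 3408797/3406016 = 8938988919791/3882078262336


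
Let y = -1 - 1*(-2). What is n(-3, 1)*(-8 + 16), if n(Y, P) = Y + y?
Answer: -16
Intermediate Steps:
y = 1 (y = -1 + 2 = 1)
n(Y, P) = 1 + Y (n(Y, P) = Y + 1 = 1 + Y)
n(-3, 1)*(-8 + 16) = (1 - 3)*(-8 + 16) = -2*8 = -16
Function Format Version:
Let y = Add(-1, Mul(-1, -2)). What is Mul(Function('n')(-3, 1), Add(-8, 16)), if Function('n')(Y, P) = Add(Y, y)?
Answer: -16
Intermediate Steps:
y = 1 (y = Add(-1, 2) = 1)
Function('n')(Y, P) = Add(1, Y) (Function('n')(Y, P) = Add(Y, 1) = Add(1, Y))
Mul(Function('n')(-3, 1), Add(-8, 16)) = Mul(Add(1, -3), Add(-8, 16)) = Mul(-2, 8) = -16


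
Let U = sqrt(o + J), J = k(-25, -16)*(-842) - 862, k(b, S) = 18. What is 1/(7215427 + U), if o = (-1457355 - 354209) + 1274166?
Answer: 7215427/52062387345745 - 2*I*sqrt(138354)/52062387345745 ≈ 1.3859e-7 - 1.4289e-11*I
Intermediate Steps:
o = -537398 (o = -1811564 + 1274166 = -537398)
J = -16018 (J = 18*(-842) - 862 = -15156 - 862 = -16018)
U = 2*I*sqrt(138354) (U = sqrt(-537398 - 16018) = sqrt(-553416) = 2*I*sqrt(138354) ≈ 743.92*I)
1/(7215427 + U) = 1/(7215427 + 2*I*sqrt(138354))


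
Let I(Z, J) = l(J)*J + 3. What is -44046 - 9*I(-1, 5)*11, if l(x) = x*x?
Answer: -56718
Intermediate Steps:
l(x) = x²
I(Z, J) = 3 + J³ (I(Z, J) = J²*J + 3 = J³ + 3 = 3 + J³)
-44046 - 9*I(-1, 5)*11 = -44046 - 9*(3 + 5³)*11 = -44046 - 9*(3 + 125)*11 = -44046 - 9*128*11 = -44046 - 1152*11 = -44046 - 12672 = -56718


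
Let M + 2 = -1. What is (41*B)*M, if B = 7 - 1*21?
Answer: 1722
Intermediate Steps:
M = -3 (M = -2 - 1 = -3)
B = -14 (B = 7 - 21 = -14)
(41*B)*M = (41*(-14))*(-3) = -574*(-3) = 1722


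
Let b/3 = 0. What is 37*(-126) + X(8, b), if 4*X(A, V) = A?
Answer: -4660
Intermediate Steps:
b = 0 (b = 3*0 = 0)
X(A, V) = A/4
37*(-126) + X(8, b) = 37*(-126) + (1/4)*8 = -4662 + 2 = -4660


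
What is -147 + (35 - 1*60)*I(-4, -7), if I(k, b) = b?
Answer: 28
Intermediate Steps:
-147 + (35 - 1*60)*I(-4, -7) = -147 + (35 - 1*60)*(-7) = -147 + (35 - 60)*(-7) = -147 - 25*(-7) = -147 + 175 = 28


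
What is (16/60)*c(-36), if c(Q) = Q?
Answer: -48/5 ≈ -9.6000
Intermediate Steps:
(16/60)*c(-36) = (16/60)*(-36) = (16*(1/60))*(-36) = (4/15)*(-36) = -48/5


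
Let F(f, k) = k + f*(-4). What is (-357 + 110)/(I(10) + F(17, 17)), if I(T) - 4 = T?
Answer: 247/37 ≈ 6.6757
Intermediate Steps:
I(T) = 4 + T
F(f, k) = k - 4*f
(-357 + 110)/(I(10) + F(17, 17)) = (-357 + 110)/((4 + 10) + (17 - 4*17)) = -247/(14 + (17 - 68)) = -247/(14 - 51) = -247/(-37) = -247*(-1/37) = 247/37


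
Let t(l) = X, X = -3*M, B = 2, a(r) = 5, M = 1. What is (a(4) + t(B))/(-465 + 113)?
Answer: -1/176 ≈ -0.0056818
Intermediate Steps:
X = -3 (X = -3*1 = -3)
t(l) = -3
(a(4) + t(B))/(-465 + 113) = (5 - 3)/(-465 + 113) = 2/(-352) = 2*(-1/352) = -1/176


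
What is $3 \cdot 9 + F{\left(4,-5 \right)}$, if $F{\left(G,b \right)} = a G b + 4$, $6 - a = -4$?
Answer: $-169$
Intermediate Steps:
$a = 10$ ($a = 6 - -4 = 6 + 4 = 10$)
$F{\left(G,b \right)} = 4 + 10 G b$ ($F{\left(G,b \right)} = 10 G b + 4 = 4 + 10 G b$)
$3 \cdot 9 + F{\left(4,-5 \right)} = 3 \cdot 9 + \left(4 + 10 \cdot 4 \left(-5\right)\right) = 27 + \left(4 - 200\right) = 27 - 196 = -169$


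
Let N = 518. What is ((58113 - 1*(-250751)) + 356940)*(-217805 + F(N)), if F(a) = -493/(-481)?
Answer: -69752098504448/481 ≈ -1.4501e+11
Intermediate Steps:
F(a) = 493/481 (F(a) = -493*(-1/481) = 493/481)
((58113 - 1*(-250751)) + 356940)*(-217805 + F(N)) = ((58113 - 1*(-250751)) + 356940)*(-217805 + 493/481) = ((58113 + 250751) + 356940)*(-104763712/481) = (308864 + 356940)*(-104763712/481) = 665804*(-104763712/481) = -69752098504448/481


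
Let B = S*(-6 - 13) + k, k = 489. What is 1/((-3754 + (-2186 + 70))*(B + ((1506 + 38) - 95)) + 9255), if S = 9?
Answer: -1/10363035 ≈ -9.6497e-8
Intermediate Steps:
B = 318 (B = 9*(-6 - 13) + 489 = 9*(-19) + 489 = -171 + 489 = 318)
1/((-3754 + (-2186 + 70))*(B + ((1506 + 38) - 95)) + 9255) = 1/((-3754 + (-2186 + 70))*(318 + ((1506 + 38) - 95)) + 9255) = 1/((-3754 - 2116)*(318 + (1544 - 95)) + 9255) = 1/(-5870*(318 + 1449) + 9255) = 1/(-5870*1767 + 9255) = 1/(-10372290 + 9255) = 1/(-10363035) = -1/10363035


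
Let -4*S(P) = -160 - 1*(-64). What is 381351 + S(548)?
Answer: 381375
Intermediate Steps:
S(P) = 24 (S(P) = -(-160 - 1*(-64))/4 = -(-160 + 64)/4 = -¼*(-96) = 24)
381351 + S(548) = 381351 + 24 = 381375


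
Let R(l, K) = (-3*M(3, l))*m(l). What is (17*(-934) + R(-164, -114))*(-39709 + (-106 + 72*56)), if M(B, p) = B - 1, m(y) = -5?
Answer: 567088984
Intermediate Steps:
M(B, p) = -1 + B
R(l, K) = 30 (R(l, K) = -3*(-1 + 3)*(-5) = -3*2*(-5) = -6*(-5) = 30)
(17*(-934) + R(-164, -114))*(-39709 + (-106 + 72*56)) = (17*(-934) + 30)*(-39709 + (-106 + 72*56)) = (-15878 + 30)*(-39709 + (-106 + 4032)) = -15848*(-39709 + 3926) = -15848*(-35783) = 567088984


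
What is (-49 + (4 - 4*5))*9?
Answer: -585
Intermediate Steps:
(-49 + (4 - 4*5))*9 = (-49 + (4 - 20))*9 = (-49 - 16)*9 = -65*9 = -585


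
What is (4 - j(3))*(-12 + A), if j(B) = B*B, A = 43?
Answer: -155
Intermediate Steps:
j(B) = B²
(4 - j(3))*(-12 + A) = (4 - 1*3²)*(-12 + 43) = (4 - 1*9)*31 = (4 - 9)*31 = -5*31 = -155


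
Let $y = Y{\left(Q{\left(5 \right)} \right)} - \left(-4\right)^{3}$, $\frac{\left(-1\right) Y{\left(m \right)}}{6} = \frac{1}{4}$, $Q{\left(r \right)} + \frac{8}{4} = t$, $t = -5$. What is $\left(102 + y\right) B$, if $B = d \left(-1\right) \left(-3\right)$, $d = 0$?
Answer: $0$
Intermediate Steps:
$Q{\left(r \right)} = -7$ ($Q{\left(r \right)} = -2 - 5 = -7$)
$Y{\left(m \right)} = - \frac{3}{2}$ ($Y{\left(m \right)} = - \frac{6}{4} = \left(-6\right) \frac{1}{4} = - \frac{3}{2}$)
$B = 0$ ($B = 0 \left(-1\right) \left(-3\right) = 0 \left(-3\right) = 0$)
$y = \frac{125}{2}$ ($y = - \frac{3}{2} - \left(-4\right)^{3} = - \frac{3}{2} - -64 = - \frac{3}{2} + 64 = \frac{125}{2} \approx 62.5$)
$\left(102 + y\right) B = \left(102 + \frac{125}{2}\right) 0 = \frac{329}{2} \cdot 0 = 0$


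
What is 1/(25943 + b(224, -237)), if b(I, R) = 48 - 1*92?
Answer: 1/25899 ≈ 3.8612e-5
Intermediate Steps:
b(I, R) = -44 (b(I, R) = 48 - 92 = -44)
1/(25943 + b(224, -237)) = 1/(25943 - 44) = 1/25899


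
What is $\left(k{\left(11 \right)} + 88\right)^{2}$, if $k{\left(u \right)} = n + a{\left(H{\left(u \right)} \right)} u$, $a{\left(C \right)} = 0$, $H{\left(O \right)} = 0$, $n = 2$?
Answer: $8100$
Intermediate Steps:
$k{\left(u \right)} = 2$ ($k{\left(u \right)} = 2 + 0 u = 2 + 0 = 2$)
$\left(k{\left(11 \right)} + 88\right)^{2} = \left(2 + 88\right)^{2} = 90^{2} = 8100$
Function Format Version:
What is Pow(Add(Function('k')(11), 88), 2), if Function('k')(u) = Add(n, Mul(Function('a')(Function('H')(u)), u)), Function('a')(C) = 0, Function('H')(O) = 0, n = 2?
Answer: 8100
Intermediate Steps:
Function('k')(u) = 2 (Function('k')(u) = Add(2, Mul(0, u)) = Add(2, 0) = 2)
Pow(Add(Function('k')(11), 88), 2) = Pow(Add(2, 88), 2) = Pow(90, 2) = 8100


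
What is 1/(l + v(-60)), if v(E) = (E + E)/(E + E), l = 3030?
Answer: 1/3031 ≈ 0.00032992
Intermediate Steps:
v(E) = 1 (v(E) = (2*E)/((2*E)) = (2*E)*(1/(2*E)) = 1)
1/(l + v(-60)) = 1/(3030 + 1) = 1/3031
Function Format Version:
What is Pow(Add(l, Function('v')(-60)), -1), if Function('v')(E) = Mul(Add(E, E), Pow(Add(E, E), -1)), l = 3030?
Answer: Rational(1, 3031) ≈ 0.00032992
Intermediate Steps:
Function('v')(E) = 1 (Function('v')(E) = Mul(Mul(2, E), Pow(Mul(2, E), -1)) = Mul(Mul(2, E), Mul(Rational(1, 2), Pow(E, -1))) = 1)
Pow(Add(l, Function('v')(-60)), -1) = Pow(Add(3030, 1), -1) = Pow(3031, -1) = Rational(1, 3031)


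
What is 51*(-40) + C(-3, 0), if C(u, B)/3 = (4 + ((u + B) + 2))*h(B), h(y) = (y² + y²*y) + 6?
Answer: -1986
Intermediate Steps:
h(y) = 6 + y² + y³ (h(y) = (y² + y³) + 6 = 6 + y² + y³)
C(u, B) = 3*(6 + B + u)*(6 + B² + B³) (C(u, B) = 3*((4 + ((u + B) + 2))*(6 + B² + B³)) = 3*((4 + ((B + u) + 2))*(6 + B² + B³)) = 3*((4 + (2 + B + u))*(6 + B² + B³)) = 3*((6 + B + u)*(6 + B² + B³)) = 3*(6 + B + u)*(6 + B² + B³))
51*(-40) + C(-3, 0) = 51*(-40) + 3*(6 + 0 - 3)*(6 + 0² + 0³) = -2040 + 3*3*(6 + 0 + 0) = -2040 + 3*3*6 = -2040 + 54 = -1986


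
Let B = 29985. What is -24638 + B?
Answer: 5347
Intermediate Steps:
-24638 + B = -24638 + 29985 = 5347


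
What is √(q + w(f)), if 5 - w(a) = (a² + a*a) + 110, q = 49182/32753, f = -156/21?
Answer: I*√229426403627/32753 ≈ 14.624*I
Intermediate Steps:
f = -52/7 (f = -156*1/21 = -52/7 ≈ -7.4286)
q = 7026/4679 (q = 49182*(1/32753) = 7026/4679 ≈ 1.5016)
w(a) = -105 - 2*a² (w(a) = 5 - ((a² + a*a) + 110) = 5 - ((a² + a²) + 110) = 5 - (2*a² + 110) = 5 - (110 + 2*a²) = 5 + (-110 - 2*a²) = -105 - 2*a²)
√(q + w(f)) = √(7026/4679 + (-105 - 2*(-52/7)²)) = √(7026/4679 + (-105 - 2*2704/49)) = √(7026/4679 + (-105 - 5408/49)) = √(7026/4679 - 10553/49) = √(-49033213/229271) = I*√229426403627/32753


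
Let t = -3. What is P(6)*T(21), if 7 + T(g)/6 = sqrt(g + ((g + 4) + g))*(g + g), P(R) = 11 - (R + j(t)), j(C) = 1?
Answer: -168 + 1008*sqrt(67) ≈ 8082.8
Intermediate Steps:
P(R) = 10 - R (P(R) = 11 - (R + 1) = 11 - (1 + R) = 11 + (-1 - R) = 10 - R)
T(g) = -42 + 12*g*sqrt(4 + 3*g) (T(g) = -42 + 6*(sqrt(g + ((g + 4) + g))*(g + g)) = -42 + 6*(sqrt(g + ((4 + g) + g))*(2*g)) = -42 + 6*(sqrt(g + (4 + 2*g))*(2*g)) = -42 + 6*(sqrt(4 + 3*g)*(2*g)) = -42 + 6*(2*g*sqrt(4 + 3*g)) = -42 + 12*g*sqrt(4 + 3*g))
P(6)*T(21) = (10 - 1*6)*(-42 + 12*21*sqrt(4 + 3*21)) = (10 - 6)*(-42 + 12*21*sqrt(4 + 63)) = 4*(-42 + 12*21*sqrt(67)) = 4*(-42 + 252*sqrt(67)) = -168 + 1008*sqrt(67)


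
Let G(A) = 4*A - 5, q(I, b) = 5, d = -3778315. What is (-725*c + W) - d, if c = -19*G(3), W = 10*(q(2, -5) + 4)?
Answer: 3874830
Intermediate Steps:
G(A) = -5 + 4*A
W = 90 (W = 10*(5 + 4) = 10*9 = 90)
c = -133 (c = -19*(-5 + 4*3) = -19*(-5 + 12) = -19*7 = -133)
(-725*c + W) - d = (-725*(-133) + 90) - 1*(-3778315) = (96425 + 90) + 3778315 = 96515 + 3778315 = 3874830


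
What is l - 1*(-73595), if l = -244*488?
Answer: -45477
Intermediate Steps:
l = -119072
l - 1*(-73595) = -119072 - 1*(-73595) = -119072 + 73595 = -45477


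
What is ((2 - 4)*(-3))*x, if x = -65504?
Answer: -393024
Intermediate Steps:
((2 - 4)*(-3))*x = ((2 - 4)*(-3))*(-65504) = -2*(-3)*(-65504) = 6*(-65504) = -393024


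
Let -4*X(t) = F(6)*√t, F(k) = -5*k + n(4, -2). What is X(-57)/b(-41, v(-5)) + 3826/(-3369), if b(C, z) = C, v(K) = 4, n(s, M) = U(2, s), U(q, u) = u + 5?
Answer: -3826/3369 - 21*I*√57/164 ≈ -1.1356 - 0.96675*I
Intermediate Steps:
U(q, u) = 5 + u
n(s, M) = 5 + s
F(k) = 9 - 5*k (F(k) = -5*k + (5 + 4) = -5*k + 9 = 9 - 5*k)
X(t) = 21*√t/4 (X(t) = -(9 - 5*6)*√t/4 = -(9 - 30)*√t/4 = -(-21)*√t/4 = 21*√t/4)
X(-57)/b(-41, v(-5)) + 3826/(-3369) = (21*√(-57)/4)/(-41) + 3826/(-3369) = (21*(I*√57)/4)*(-1/41) + 3826*(-1/3369) = (21*I*√57/4)*(-1/41) - 3826/3369 = -21*I*√57/164 - 3826/3369 = -3826/3369 - 21*I*√57/164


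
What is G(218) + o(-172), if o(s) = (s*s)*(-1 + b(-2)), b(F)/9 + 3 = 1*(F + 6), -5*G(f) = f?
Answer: 1183142/5 ≈ 2.3663e+5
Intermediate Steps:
G(f) = -f/5
b(F) = 27 + 9*F (b(F) = -27 + 9*(1*(F + 6)) = -27 + 9*(1*(6 + F)) = -27 + 9*(6 + F) = -27 + (54 + 9*F) = 27 + 9*F)
o(s) = 8*s² (o(s) = (s*s)*(-1 + (27 + 9*(-2))) = s²*(-1 + (27 - 18)) = s²*(-1 + 9) = s²*8 = 8*s²)
G(218) + o(-172) = -⅕*218 + 8*(-172)² = -218/5 + 8*29584 = -218/5 + 236672 = 1183142/5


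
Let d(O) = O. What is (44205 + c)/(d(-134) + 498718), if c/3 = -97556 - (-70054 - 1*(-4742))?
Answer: -52527/498584 ≈ -0.10535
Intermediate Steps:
c = -96732 (c = 3*(-97556 - (-70054 - 1*(-4742))) = 3*(-97556 - (-70054 + 4742)) = 3*(-97556 - 1*(-65312)) = 3*(-97556 + 65312) = 3*(-32244) = -96732)
(44205 + c)/(d(-134) + 498718) = (44205 - 96732)/(-134 + 498718) = -52527/498584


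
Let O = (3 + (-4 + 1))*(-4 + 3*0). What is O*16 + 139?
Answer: 139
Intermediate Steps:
O = 0 (O = (3 - 3)*(-4 + 0) = 0*(-4) = 0)
O*16 + 139 = 0*16 + 139 = 0 + 139 = 139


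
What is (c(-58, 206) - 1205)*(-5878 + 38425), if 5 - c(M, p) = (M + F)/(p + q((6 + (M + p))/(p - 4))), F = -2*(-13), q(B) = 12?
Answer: -4256626848/109 ≈ -3.9052e+7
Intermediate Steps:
F = 26
c(M, p) = 5 - (26 + M)/(12 + p) (c(M, p) = 5 - (M + 26)/(p + 12) = 5 - (26 + M)/(12 + p))
(c(-58, 206) - 1205)*(-5878 + 38425) = ((34 - 1*(-58) + 5*206)/(12 + 206) - 1205)*(-5878 + 38425) = ((34 + 58 + 1030)/218 - 1205)*32547 = ((1/218)*1122 - 1205)*32547 = (561/109 - 1205)*32547 = -130784/109*32547 = -4256626848/109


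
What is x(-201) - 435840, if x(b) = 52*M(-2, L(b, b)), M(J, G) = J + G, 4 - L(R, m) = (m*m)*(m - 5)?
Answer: 432339776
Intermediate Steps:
L(R, m) = 4 - m²*(-5 + m) (L(R, m) = 4 - m*m*(m - 5) = 4 - m²*(-5 + m))
M(J, G) = G + J
x(b) = 104 - 52*b³ + 260*b² (x(b) = 52*((4 - b³ + 5*b²) - 2) = 52*(2 - b³ + 5*b²) = 104 - 52*b³ + 260*b²)
x(-201) - 435840 = (104 - 52*(-201)³ + 260*(-201)²) - 435840 = (104 - 52*(-8120601) + 260*40401) - 435840 = (104 + 422271252 + 10504260) - 435840 = 432775616 - 435840 = 432339776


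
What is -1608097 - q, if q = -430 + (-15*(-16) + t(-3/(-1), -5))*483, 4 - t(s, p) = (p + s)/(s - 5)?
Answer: -1725036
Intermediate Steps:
t(s, p) = 4 - (p + s)/(-5 + s) (t(s, p) = 4 - (p + s)/(s - 5) = 4 - (p + s)/(-5 + s))
q = 116939 (q = -430 + (-15*(-16) + (-20 - 1*(-5) + 3*(-3/(-1)))/(-5 - 3/(-1)))*483 = -430 + (240 + (-20 + 5 + 3*(-3*(-1)))/(-5 - 3*(-1)))*483 = -430 + (240 + (-20 + 5 + 3*3)/(-5 + 3))*483 = -430 + (240 + (-20 + 5 + 9)/(-2))*483 = -430 + (240 - 1/2*(-6))*483 = -430 + (240 + 3)*483 = -430 + 243*483 = -430 + 117369 = 116939)
-1608097 - q = -1608097 - 1*116939 = -1608097 - 116939 = -1725036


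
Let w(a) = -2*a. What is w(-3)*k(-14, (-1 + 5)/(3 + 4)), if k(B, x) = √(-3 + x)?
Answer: 6*I*√119/7 ≈ 9.3503*I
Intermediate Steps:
w(-3)*k(-14, (-1 + 5)/(3 + 4)) = (-2*(-3))*√(-3 + (-1 + 5)/(3 + 4)) = 6*√(-3 + 4/7) = 6*√(-17/7) = 6*(I*√119/7) = 6*I*√119/7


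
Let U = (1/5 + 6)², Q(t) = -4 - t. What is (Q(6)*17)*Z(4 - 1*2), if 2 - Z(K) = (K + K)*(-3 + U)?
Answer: 118796/5 ≈ 23759.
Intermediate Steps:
U = 961/25 (U = (⅕ + 6)² = (31/5)² = 961/25 ≈ 38.440)
Z(K) = 2 - 1772*K/25 (Z(K) = 2 - (K + K)*(-3 + 961/25) = 2 - 2*K*886/25 = 2 - 1772*K/25)
(Q(6)*17)*Z(4 - 1*2) = ((-4 - 1*6)*17)*(2 - 1772*(4 - 1*2)/25) = ((-4 - 6)*17)*(2 - 1772*(4 - 2)/25) = (-10*17)*(2 - 1772/25*2) = -170*(2 - 3544/25) = -170*(-3494/25) = 118796/5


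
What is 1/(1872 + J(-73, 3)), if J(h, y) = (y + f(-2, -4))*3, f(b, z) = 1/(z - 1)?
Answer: 5/9402 ≈ 0.00053180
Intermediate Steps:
f(b, z) = 1/(-1 + z)
J(h, y) = -⅗ + 3*y (J(h, y) = (y + 1/(-1 - 4))*3 = (y + 1/(-5))*3 = (y - ⅕)*3 = (-⅕ + y)*3 = -⅗ + 3*y)
1/(1872 + J(-73, 3)) = 1/(1872 + (-⅗ + 3*3)) = 1/(1872 + (-⅗ + 9)) = 1/(1872 + 42/5) = 1/(9402/5) = 5/9402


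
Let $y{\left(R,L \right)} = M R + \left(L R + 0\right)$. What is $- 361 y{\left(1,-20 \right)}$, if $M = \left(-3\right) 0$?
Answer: $7220$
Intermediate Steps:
$M = 0$
$y{\left(R,L \right)} = L R$ ($y{\left(R,L \right)} = 0 R + \left(L R + 0\right) = 0 + L R = L R$)
$- 361 y{\left(1,-20 \right)} = - 361 \left(\left(-20\right) 1\right) = \left(-361\right) \left(-20\right) = 7220$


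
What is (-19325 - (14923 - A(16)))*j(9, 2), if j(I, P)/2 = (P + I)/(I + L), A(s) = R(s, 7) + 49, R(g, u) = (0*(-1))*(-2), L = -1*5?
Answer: -376189/2 ≈ -1.8809e+5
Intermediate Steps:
L = -5
R(g, u) = 0 (R(g, u) = 0*(-2) = 0)
A(s) = 49 (A(s) = 0 + 49 = 49)
j(I, P) = 2*(I + P)/(-5 + I) (j(I, P) = 2*((P + I)/(I - 5)) = 2*((I + P)/(-5 + I)) = 2*(I + P)/(-5 + I))
(-19325 - (14923 - A(16)))*j(9, 2) = (-19325 - (14923 - 1*49))*(2*(9 + 2)/(-5 + 9)) = (-19325 - (14923 - 49))*(2*11/4) = (-19325 - 1*14874)*(2*(1/4)*11) = (-19325 - 14874)*(11/2) = -34199*11/2 = -376189/2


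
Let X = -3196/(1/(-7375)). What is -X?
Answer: -23570500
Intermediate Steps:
X = 23570500 (X = -3196/(-1/7375) = -3196*(-7375) = 23570500)
-X = -1*23570500 = -23570500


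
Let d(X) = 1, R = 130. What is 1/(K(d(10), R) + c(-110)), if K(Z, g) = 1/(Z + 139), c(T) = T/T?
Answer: 140/141 ≈ 0.99291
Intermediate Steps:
c(T) = 1
K(Z, g) = 1/(139 + Z)
1/(K(d(10), R) + c(-110)) = 1/(1/(139 + 1) + 1) = 1/(1/140 + 1) = 1/(141/140) = 140/141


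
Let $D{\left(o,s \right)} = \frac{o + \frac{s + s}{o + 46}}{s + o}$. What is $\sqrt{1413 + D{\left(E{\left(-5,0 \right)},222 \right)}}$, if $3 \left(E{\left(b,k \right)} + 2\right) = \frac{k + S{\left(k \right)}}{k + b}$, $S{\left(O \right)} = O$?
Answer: $\frac{\sqrt{17097745}}{110} \approx 37.59$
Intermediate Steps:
$E{\left(b,k \right)} = -2 + \frac{2 k}{3 \left(b + k\right)}$ ($E{\left(b,k \right)} = -2 + \frac{\left(k + k\right) \frac{1}{k + b}}{3} = -2 + \frac{2 k \frac{1}{b + k}}{3} = -2 + \frac{2 k}{3 \left(b + k\right)}$)
$D{\left(o,s \right)} = \frac{o + \frac{2 s}{46 + o}}{o + s}$
$\sqrt{1413 + D{\left(E{\left(-5,0 \right)},222 \right)}} = \sqrt{1413 + \frac{\left(\frac{\left(-2\right) \left(-5\right) - 0}{-5 + 0}\right)^{2} + 2 \cdot 222 + 46 \frac{\left(-2\right) \left(-5\right) - 0}{-5 + 0}}{\left(\frac{\left(-2\right) \left(-5\right) - 0}{-5 + 0}\right)^{2} + 46 \frac{\left(-2\right) \left(-5\right) - 0}{-5 + 0} + 46 \cdot 222 + \frac{\left(-2\right) \left(-5\right) - 0}{-5 + 0} \cdot 222}} = \sqrt{1413 + \frac{\left(\frac{10 + 0}{-5}\right)^{2} + 444 + 46 \frac{10 + 0}{-5}}{\left(\frac{10 + 0}{-5}\right)^{2} + 46 \frac{10 + 0}{-5} + 10212 + \frac{10 + 0}{-5} \cdot 222}} = \sqrt{1413 + \frac{\left(\left(- \frac{1}{5}\right) 10\right)^{2} + 444 + 46 \left(\left(- \frac{1}{5}\right) 10\right)}{\left(\left(- \frac{1}{5}\right) 10\right)^{2} + 46 \left(\left(- \frac{1}{5}\right) 10\right) + 10212 + \left(- \frac{1}{5}\right) 10 \cdot 222}} = \sqrt{1413 + \frac{\left(-2\right)^{2} + 444 + 46 \left(-2\right)}{\left(-2\right)^{2} + 46 \left(-2\right) + 10212 - 444}} = \sqrt{1413 + \frac{4 + 444 - 92}{4 - 92 + 10212 - 444}} = \sqrt{1413 + \frac{1}{9680} \cdot 356} = \sqrt{1413 + \frac{89}{2420}} = \sqrt{\frac{3419549}{2420}} = \frac{\sqrt{17097745}}{110}$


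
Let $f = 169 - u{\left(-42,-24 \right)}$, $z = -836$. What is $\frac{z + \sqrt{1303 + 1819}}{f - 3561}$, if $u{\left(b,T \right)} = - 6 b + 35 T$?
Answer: $\frac{209}{701} - \frac{\sqrt{3122}}{2804} \approx 0.27822$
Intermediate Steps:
$f = 757$ ($f = 169 - \left(\left(-6\right) \left(-42\right) + 35 \left(-24\right)\right) = 169 - \left(252 - 840\right) = 169 - -588 = 169 + 588 = 757$)
$\frac{z + \sqrt{1303 + 1819}}{f - 3561} = \frac{-836 + \sqrt{1303 + 1819}}{757 - 3561} = \frac{-836 + \sqrt{3122}}{-2804} = \left(-836 + \sqrt{3122}\right) \left(- \frac{1}{2804}\right) = \frac{209}{701} - \frac{\sqrt{3122}}{2804}$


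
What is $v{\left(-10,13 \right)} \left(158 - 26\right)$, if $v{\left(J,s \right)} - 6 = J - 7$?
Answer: $-1452$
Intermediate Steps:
$v{\left(J,s \right)} = -1 + J$ ($v{\left(J,s \right)} = 6 + \left(J - 7\right) = 6 + \left(-7 + J\right) = -1 + J$)
$v{\left(-10,13 \right)} \left(158 - 26\right) = \left(-1 - 10\right) \left(158 - 26\right) = \left(-11\right) 132 = -1452$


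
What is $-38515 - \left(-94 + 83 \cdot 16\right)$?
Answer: $-39749$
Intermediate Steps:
$-38515 - \left(-94 + 83 \cdot 16\right) = -38515 - \left(-94 + 1328\right) = -38515 - 1234 = -39749$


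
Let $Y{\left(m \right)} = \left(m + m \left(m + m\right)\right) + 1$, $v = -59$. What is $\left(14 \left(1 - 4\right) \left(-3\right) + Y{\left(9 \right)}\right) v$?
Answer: $-17582$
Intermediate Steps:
$Y{\left(m \right)} = 1 + m + 2 m^{2}$ ($Y{\left(m \right)} = \left(m + m 2 m\right) + 1 = \left(m + 2 m^{2}\right) + 1 = 1 + m + 2 m^{2}$)
$\left(14 \left(1 - 4\right) \left(-3\right) + Y{\left(9 \right)}\right) v = \left(14 \left(1 - 4\right) \left(-3\right) + \left(1 + 9 + 2 \cdot 9^{2}\right)\right) \left(-59\right) = \left(14 \left(\left(-3\right) \left(-3\right)\right) + \left(1 + 9 + 2 \cdot 81\right)\right) \left(-59\right) = \left(14 \cdot 9 + \left(1 + 9 + 162\right)\right) \left(-59\right) = \left(126 + 172\right) \left(-59\right) = 298 \left(-59\right) = -17582$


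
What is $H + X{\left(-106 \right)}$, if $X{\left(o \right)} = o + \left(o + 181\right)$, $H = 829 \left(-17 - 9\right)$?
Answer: $-21585$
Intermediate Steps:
$H = -21554$ ($H = 829 \left(-17 - 9\right) = 829 \left(-26\right) = -21554$)
$X{\left(o \right)} = 181 + 2 o$ ($X{\left(o \right)} = o + \left(181 + o\right) = 181 + 2 o$)
$H + X{\left(-106 \right)} = -21554 + \left(181 + 2 \left(-106\right)\right) = -21554 + \left(181 - 212\right) = -21554 - 31 = -21585$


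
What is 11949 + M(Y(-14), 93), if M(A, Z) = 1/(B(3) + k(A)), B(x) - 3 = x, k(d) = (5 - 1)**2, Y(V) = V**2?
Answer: 262879/22 ≈ 11949.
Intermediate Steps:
k(d) = 16 (k(d) = 4**2 = 16)
B(x) = 3 + x
M(A, Z) = 1/22 (M(A, Z) = 1/((3 + 3) + 16) = 1/(6 + 16) = 1/22)
11949 + M(Y(-14), 93) = 11949 + 1/22 = 262879/22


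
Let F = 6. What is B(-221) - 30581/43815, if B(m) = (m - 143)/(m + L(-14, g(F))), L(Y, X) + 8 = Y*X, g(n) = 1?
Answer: 2839159/3549015 ≈ 0.79998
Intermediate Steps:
L(Y, X) = -8 + X*Y (L(Y, X) = -8 + Y*X = -8 + X*Y)
B(m) = (-143 + m)/(-22 + m) (B(m) = (m - 143)/(m + (-8 + 1*(-14))) = (-143 + m)/(m + (-8 - 14)) = (-143 + m)/(m - 22) = (-143 + m)/(-22 + m))
B(-221) - 30581/43815 = (-143 - 221)/(-22 - 221) - 30581/43815 = -364/(-243) - 30581*1/43815 = -1/243*(-364) - 30581/43815 = 364/243 - 30581/43815 = 2839159/3549015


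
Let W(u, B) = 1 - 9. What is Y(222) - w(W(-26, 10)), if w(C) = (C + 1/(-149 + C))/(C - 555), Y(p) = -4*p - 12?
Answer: -79553157/88391 ≈ -900.01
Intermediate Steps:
W(u, B) = -8
Y(p) = -12 - 4*p
w(C) = (C + 1/(-149 + C))/(-555 + C)
Y(222) - w(W(-26, 10)) = (-12 - 4*222) - (1 + (-8)² - 149*(-8))/(82695 + (-8)² - 704*(-8)) = (-12 - 888) - (1 + 64 + 1192)/(82695 + 64 + 5632) = -900 - 1257/88391 = -79553157/88391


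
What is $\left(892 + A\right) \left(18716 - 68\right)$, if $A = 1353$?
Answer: $41864760$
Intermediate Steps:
$\left(892 + A\right) \left(18716 - 68\right) = \left(892 + 1353\right) \left(18716 - 68\right) = 2245 \cdot 18648 = 41864760$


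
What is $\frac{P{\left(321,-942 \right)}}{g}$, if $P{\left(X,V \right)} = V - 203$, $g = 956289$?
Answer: $- \frac{1145}{956289} \approx -0.0011973$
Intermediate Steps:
$P{\left(X,V \right)} = -203 + V$
$\frac{P{\left(321,-942 \right)}}{g} = \frac{-203 - 942}{956289} = \left(-1145\right) \frac{1}{956289} = - \frac{1145}{956289}$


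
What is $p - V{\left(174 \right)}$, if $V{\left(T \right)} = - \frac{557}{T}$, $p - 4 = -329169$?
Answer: $- \frac{57274153}{174} \approx -3.2916 \cdot 10^{5}$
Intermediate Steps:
$p = -329165$ ($p = 4 - 329169 = -329165$)
$p - V{\left(174 \right)} = -329165 - - \frac{557}{174} = -329165 + \frac{557}{174} = - \frac{57274153}{174}$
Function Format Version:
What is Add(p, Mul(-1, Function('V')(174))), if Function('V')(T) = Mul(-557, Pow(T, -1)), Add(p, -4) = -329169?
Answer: Rational(-57274153, 174) ≈ -3.2916e+5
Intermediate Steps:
p = -329165 (p = Add(4, -329169) = -329165)
Add(p, Mul(-1, Function('V')(174))) = Add(-329165, Mul(-1, Mul(-557, Pow(174, -1)))) = Add(-329165, Mul(-1, Mul(-557, Rational(1, 174)))) = Add(-329165, Mul(-1, Rational(-557, 174))) = Add(-329165, Rational(557, 174)) = Rational(-57274153, 174)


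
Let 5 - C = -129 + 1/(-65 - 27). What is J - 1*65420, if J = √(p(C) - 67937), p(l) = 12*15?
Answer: -65420 + I*√67757 ≈ -65420.0 + 260.3*I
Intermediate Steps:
C = 12329/92 (C = 5 - (-129 + 1/(-65 - 27)) = 5 - (-129 + 1/(-92)) = 5 - (-129 - 1/92) = 5 - 1*(-11869/92) = 5 + 11869/92 = 12329/92 ≈ 134.01)
p(l) = 180
J = I*√67757 (J = √(180 - 67937) = √(-67757) = I*√67757 ≈ 260.3*I)
J - 1*65420 = I*√67757 - 1*65420 = I*√67757 - 65420 = -65420 + I*√67757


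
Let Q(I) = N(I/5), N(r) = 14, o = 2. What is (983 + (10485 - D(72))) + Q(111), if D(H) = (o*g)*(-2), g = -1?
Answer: 11478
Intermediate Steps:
D(H) = 4 (D(H) = (2*(-1))*(-2) = -2*(-2) = 4)
Q(I) = 14
(983 + (10485 - D(72))) + Q(111) = (983 + (10485 - 1*4)) + 14 = (983 + (10485 - 4)) + 14 = (983 + 10481) + 14 = 11464 + 14 = 11478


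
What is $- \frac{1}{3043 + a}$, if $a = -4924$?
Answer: $\frac{1}{1881} \approx 0.00053163$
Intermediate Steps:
$- \frac{1}{3043 + a} = - \frac{1}{3043 - 4924} = - \frac{1}{-1881} = \left(-1\right) \left(- \frac{1}{1881}\right) = \frac{1}{1881}$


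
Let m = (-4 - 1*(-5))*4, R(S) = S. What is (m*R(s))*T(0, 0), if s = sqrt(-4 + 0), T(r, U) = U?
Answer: 0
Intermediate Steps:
s = 2*I (s = sqrt(-4) = 2*I ≈ 2.0*I)
m = 4 (m = (-4 + 5)*4 = 1*4 = 4)
(m*R(s))*T(0, 0) = (4*(2*I))*0 = (8*I)*0 = 0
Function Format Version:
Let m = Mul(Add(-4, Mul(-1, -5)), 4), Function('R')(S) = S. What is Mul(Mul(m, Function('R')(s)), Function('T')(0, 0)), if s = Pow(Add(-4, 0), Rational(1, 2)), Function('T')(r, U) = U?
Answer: 0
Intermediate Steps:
s = Mul(2, I) (s = Pow(-4, Rational(1, 2)) = Mul(2, I) ≈ Mul(2.0000, I))
m = 4 (m = Mul(Add(-4, 5), 4) = Mul(1, 4) = 4)
Mul(Mul(m, Function('R')(s)), Function('T')(0, 0)) = Mul(Mul(4, Mul(2, I)), 0) = Mul(Mul(8, I), 0) = 0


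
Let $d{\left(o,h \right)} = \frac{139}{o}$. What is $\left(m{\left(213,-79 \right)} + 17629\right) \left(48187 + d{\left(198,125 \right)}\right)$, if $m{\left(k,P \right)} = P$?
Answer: $\frac{9302635875}{11} \approx 8.4569 \cdot 10^{8}$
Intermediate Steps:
$\left(m{\left(213,-79 \right)} + 17629\right) \left(48187 + d{\left(198,125 \right)}\right) = \left(-79 + 17629\right) \left(48187 + \frac{139}{198}\right) = 17550 \left(48187 + 139 \cdot \frac{1}{198}\right) = 17550 \left(48187 + \frac{139}{198}\right) = 17550 \cdot \frac{9541165}{198} = \frac{9302635875}{11}$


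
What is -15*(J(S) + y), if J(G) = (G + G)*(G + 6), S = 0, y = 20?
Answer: -300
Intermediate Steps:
J(G) = 2*G*(6 + G) (J(G) = (2*G)*(6 + G) = 2*G*(6 + G))
-15*(J(S) + y) = -15*(2*0*(6 + 0) + 20) = -15*(2*0*6 + 20) = -15*(0 + 20) = -15*20 = -300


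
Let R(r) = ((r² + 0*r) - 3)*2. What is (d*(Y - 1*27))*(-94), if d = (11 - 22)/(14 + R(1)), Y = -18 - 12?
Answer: -29469/5 ≈ -5893.8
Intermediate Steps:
Y = -30
R(r) = -6 + 2*r² (R(r) = ((r² + 0) - 3)*2 = (r² - 3)*2 = (-3 + r²)*2 = -6 + 2*r²)
d = -11/10 (d = (11 - 22)/(14 + (-6 + 2*1²)) = -11/(14 + (-6 + 2*1)) = -11/(14 + (-6 + 2)) = -11/(14 - 4) = -11/10 ≈ -1.1000)
(d*(Y - 1*27))*(-94) = -11*(-30 - 1*27)/10*(-94) = -11*(-30 - 27)/10*(-94) = -11/10*(-57)*(-94) = (627/10)*(-94) = -29469/5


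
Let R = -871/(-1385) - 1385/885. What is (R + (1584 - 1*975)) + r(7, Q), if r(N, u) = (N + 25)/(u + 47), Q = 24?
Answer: 10591376357/17405295 ≈ 608.51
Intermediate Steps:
r(N, u) = (25 + N)/(47 + u)
R = -229478/245145 (R = -871*(-1/1385) - 1385*1/885 = 871/1385 - 277/177 = -229478/245145 ≈ -0.93609)
(R + (1584 - 1*975)) + r(7, Q) = (-229478/245145 + (1584 - 1*975)) + (25 + 7)/(47 + 24) = (-229478/245145 + (1584 - 975)) + 32/71 = (-229478/245145 + 609) + (1/71)*32 = 149063827/245145 + 32/71 = 10591376357/17405295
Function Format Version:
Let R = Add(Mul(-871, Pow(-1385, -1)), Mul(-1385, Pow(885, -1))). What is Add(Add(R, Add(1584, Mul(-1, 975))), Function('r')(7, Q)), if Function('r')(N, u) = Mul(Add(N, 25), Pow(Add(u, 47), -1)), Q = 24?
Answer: Rational(10591376357, 17405295) ≈ 608.51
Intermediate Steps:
Function('r')(N, u) = Mul(Pow(Add(47, u), -1), Add(25, N)) (Function('r')(N, u) = Mul(Add(25, N), Pow(Add(47, u), -1)) = Mul(Pow(Add(47, u), -1), Add(25, N)))
R = Rational(-229478, 245145) (R = Add(Mul(-871, Rational(-1, 1385)), Mul(-1385, Rational(1, 885))) = Add(Rational(871, 1385), Rational(-277, 177)) = Rational(-229478, 245145) ≈ -0.93609)
Add(Add(R, Add(1584, Mul(-1, 975))), Function('r')(7, Q)) = Add(Add(Rational(-229478, 245145), Add(1584, Mul(-1, 975))), Mul(Pow(Add(47, 24), -1), Add(25, 7))) = Add(Add(Rational(-229478, 245145), Add(1584, -975)), Mul(Pow(71, -1), 32)) = Add(Add(Rational(-229478, 245145), 609), Mul(Rational(1, 71), 32)) = Add(Rational(149063827, 245145), Rational(32, 71)) = Rational(10591376357, 17405295)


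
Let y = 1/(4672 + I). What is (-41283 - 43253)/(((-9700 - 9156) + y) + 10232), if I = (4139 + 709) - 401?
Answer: 770883784/78642255 ≈ 9.8024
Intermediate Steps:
I = 4447 (I = 4848 - 401 = 4447)
y = 1/9119 (y = 1/(4672 + 4447) = 1/9119 ≈ 0.00010966)
(-41283 - 43253)/(((-9700 - 9156) + y) + 10232) = (-41283 - 43253)/(((-9700 - 9156) + 1/9119) + 10232) = -84536/((-18856 + 1/9119) + 10232) = -84536/(-171947863/9119 + 10232) = -84536/(-78642255/9119) = -84536*(-9119/78642255) = 770883784/78642255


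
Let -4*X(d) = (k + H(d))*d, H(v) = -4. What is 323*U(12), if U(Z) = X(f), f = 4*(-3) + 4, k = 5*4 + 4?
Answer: 12920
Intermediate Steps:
k = 24 (k = 20 + 4 = 24)
f = -8 (f = -12 + 4 = -8)
X(d) = -5*d (X(d) = -(24 - 4)*d/4 = -5*d)
U(Z) = 40 (U(Z) = -5*(-8) = 40)
323*U(12) = 323*40 = 12920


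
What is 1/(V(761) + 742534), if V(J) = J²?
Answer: 1/1321655 ≈ 7.5663e-7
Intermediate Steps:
1/(V(761) + 742534) = 1/(761² + 742534) = 1/(579121 + 742534) = 1/1321655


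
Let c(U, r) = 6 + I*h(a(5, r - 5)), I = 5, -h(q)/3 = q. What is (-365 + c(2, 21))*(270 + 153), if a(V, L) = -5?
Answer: -120132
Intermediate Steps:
h(q) = -3*q
c(U, r) = 81 (c(U, r) = 6 + 5*(-3*(-5)) = 6 + 5*15 = 6 + 75 = 81)
(-365 + c(2, 21))*(270 + 153) = (-365 + 81)*(270 + 153) = -284*423 = -120132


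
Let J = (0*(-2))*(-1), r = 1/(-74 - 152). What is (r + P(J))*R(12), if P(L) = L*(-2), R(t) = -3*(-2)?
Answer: -3/113 ≈ -0.026549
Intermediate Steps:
R(t) = 6
r = -1/226 (r = 1/(-226) = -1/226 ≈ -0.0044248)
J = 0 (J = 0*(-1) = 0)
P(L) = -2*L
(r + P(J))*R(12) = (-1/226 - 2*0)*6 = (-1/226 + 0)*6 = -1/226*6 = -3/113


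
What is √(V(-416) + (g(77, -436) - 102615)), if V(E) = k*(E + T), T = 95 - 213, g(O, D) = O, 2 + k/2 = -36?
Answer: I*√61954 ≈ 248.91*I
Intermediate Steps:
k = -76 (k = -4 + 2*(-36) = -4 - 72 = -76)
T = -118
V(E) = 8968 - 76*E (V(E) = -76*(E - 118) = -76*(-118 + E) = 8968 - 76*E)
√(V(-416) + (g(77, -436) - 102615)) = √((8968 - 76*(-416)) + (77 - 102615)) = √((8968 + 31616) - 102538) = √(40584 - 102538) = √(-61954) = I*√61954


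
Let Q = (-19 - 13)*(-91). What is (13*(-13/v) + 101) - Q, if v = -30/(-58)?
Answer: -47066/15 ≈ -3137.7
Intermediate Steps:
Q = 2912 (Q = -32*(-91) = 2912)
v = 15/29 (v = -30*(-1/58) = 15/29 ≈ 0.51724)
(13*(-13/v) + 101) - Q = (13*(-13/15/29) + 101) - 1*2912 = (13*(-13*29/15) + 101) - 2912 = (13*(-377/15) + 101) - 2912 = (-4901/15 + 101) - 2912 = -3386/15 - 2912 = -47066/15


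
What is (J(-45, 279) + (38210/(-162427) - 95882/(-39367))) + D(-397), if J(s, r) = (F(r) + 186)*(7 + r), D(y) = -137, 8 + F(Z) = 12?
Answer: 346602345431471/6394263709 ≈ 54205.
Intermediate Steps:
F(Z) = 4 (F(Z) = -8 + 12 = 4)
J(s, r) = 1330 + 190*r (J(s, r) = (4 + 186)*(7 + r) = 190*(7 + r) = 1330 + 190*r)
(J(-45, 279) + (38210/(-162427) - 95882/(-39367))) + D(-397) = ((1330 + 190*279) + (38210/(-162427) - 95882/(-39367))) - 137 = ((1330 + 53010) + (38210*(-1/162427) - 95882*(-1/39367))) - 137 = (54340 + (-38210/162427 + 95882/39367)) - 137 = (54340 + 14069612544/6394263709) - 137 = 347478359559604/6394263709 - 137 = 346602345431471/6394263709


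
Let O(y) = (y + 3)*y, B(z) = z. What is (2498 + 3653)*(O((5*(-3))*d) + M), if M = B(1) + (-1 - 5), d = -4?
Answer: 23220025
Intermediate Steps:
M = -5 (M = 1 + (-1 - 5) = 1 - 6 = -5)
O(y) = y*(3 + y) (O(y) = (3 + y)*y = y*(3 + y))
(2498 + 3653)*(O((5*(-3))*d) + M) = (2498 + 3653)*(((5*(-3))*(-4))*(3 + (5*(-3))*(-4)) - 5) = 6151*((-15*(-4))*(3 - 15*(-4)) - 5) = 6151*(60*(3 + 60) - 5) = 6151*(60*63 - 5) = 6151*(3780 - 5) = 6151*3775 = 23220025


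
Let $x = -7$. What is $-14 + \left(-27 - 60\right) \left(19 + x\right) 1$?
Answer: $-1058$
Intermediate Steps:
$-14 + \left(-27 - 60\right) \left(19 + x\right) 1 = -14 + \left(-27 - 60\right) \left(19 - 7\right) 1 = -14 + \left(-87\right) 12 \cdot 1 = -14 - 1044 = -1058$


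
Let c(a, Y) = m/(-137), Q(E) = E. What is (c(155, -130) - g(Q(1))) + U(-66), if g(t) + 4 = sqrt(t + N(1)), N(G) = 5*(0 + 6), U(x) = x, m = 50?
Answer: -8544/137 - sqrt(31) ≈ -67.933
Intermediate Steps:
N(G) = 30 (N(G) = 5*6 = 30)
c(a, Y) = -50/137 (c(a, Y) = 50/(-137) = 50*(-1/137) = -50/137)
g(t) = -4 + sqrt(30 + t) (g(t) = -4 + sqrt(t + 30) = -4 + sqrt(30 + t))
(c(155, -130) - g(Q(1))) + U(-66) = (-50/137 - (-4 + sqrt(30 + 1))) - 66 = (-50/137 - (-4 + sqrt(31))) - 66 = (-50/137 + (4 - sqrt(31))) - 66 = (498/137 - sqrt(31)) - 66 = -8544/137 - sqrt(31)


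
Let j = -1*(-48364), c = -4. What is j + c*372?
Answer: 46876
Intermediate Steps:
j = 48364
j + c*372 = 48364 - 4*372 = 48364 - 1488 = 46876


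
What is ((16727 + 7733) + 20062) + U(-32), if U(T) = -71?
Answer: 44451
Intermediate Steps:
((16727 + 7733) + 20062) + U(-32) = ((16727 + 7733) + 20062) - 71 = (24460 + 20062) - 71 = 44522 - 71 = 44451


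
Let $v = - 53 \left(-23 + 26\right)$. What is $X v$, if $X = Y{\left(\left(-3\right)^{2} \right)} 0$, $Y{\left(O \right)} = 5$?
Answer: $0$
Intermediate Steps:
$v = -159$ ($v = \left(-53\right) 3 = -159$)
$X = 0$ ($X = 5 \cdot 0 = 0$)
$X v = 0 \left(-159\right) = 0$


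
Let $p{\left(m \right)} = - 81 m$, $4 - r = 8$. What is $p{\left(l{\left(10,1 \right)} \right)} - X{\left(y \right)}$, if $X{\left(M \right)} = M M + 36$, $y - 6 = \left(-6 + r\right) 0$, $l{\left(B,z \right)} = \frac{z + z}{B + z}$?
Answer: $- \frac{954}{11} \approx -86.727$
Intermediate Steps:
$r = -4$ ($r = 4 - 8 = -4$)
$l{\left(B,z \right)} = \frac{2 z}{B + z}$
$y = 6$ ($y = 6 + \left(-6 - 4\right) 0 = 6 - 0 = 6 + 0 = 6$)
$X{\left(M \right)} = 36 + M^{2}$ ($X{\left(M \right)} = M^{2} + 36 = 36 + M^{2}$)
$p{\left(l{\left(10,1 \right)} \right)} - X{\left(y \right)} = - 81 \cdot 2 \cdot 1 \frac{1}{10 + 1} - \left(36 + 6^{2}\right) = - 81 \cdot 2 \cdot 1 \cdot \frac{1}{11} - \left(36 + 36\right) = - 81 \cdot 2 \cdot 1 \cdot \frac{1}{11} - 72 = \left(-81\right) \frac{2}{11} - 72 = - \frac{162}{11} - 72 = - \frac{954}{11}$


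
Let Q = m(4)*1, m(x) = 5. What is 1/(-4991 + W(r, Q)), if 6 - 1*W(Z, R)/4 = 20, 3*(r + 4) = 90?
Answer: -1/5047 ≈ -0.00019814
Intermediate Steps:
r = 26 (r = -4 + (⅓)*90 = -4 + 30 = 26)
Q = 5 (Q = 5*1 = 5)
W(Z, R) = -56 (W(Z, R) = 24 - 4*20 = 24 - 80 = -56)
1/(-4991 + W(r, Q)) = 1/(-4991 - 56) = 1/(-5047) = -1/5047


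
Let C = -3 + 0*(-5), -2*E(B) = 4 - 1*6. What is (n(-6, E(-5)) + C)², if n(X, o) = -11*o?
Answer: 196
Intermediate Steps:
E(B) = 1 (E(B) = -(4 - 1*6)/2 = -(4 - 6)/2 = -½*(-2) = 1)
C = -3 (C = -3 + 0 = -3)
(n(-6, E(-5)) + C)² = (-11*1 - 3)² = (-11 - 3)² = (-14)² = 196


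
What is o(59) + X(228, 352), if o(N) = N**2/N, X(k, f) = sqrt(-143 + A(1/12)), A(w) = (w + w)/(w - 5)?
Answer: 59 + I*sqrt(497901)/59 ≈ 59.0 + 11.96*I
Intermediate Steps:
A(w) = 2*w/(-5 + w) (A(w) = (2*w)/(-5 + w) = 2*w/(-5 + w))
X(k, f) = I*sqrt(497901)/59 (X(k, f) = sqrt(-143 + 2/(12*(-5 + 1/12))) = sqrt(-143 + 2*(1/12)/(-5 + 1/12)) = sqrt(-143 + 2*(1/12)/(-59/12)) = sqrt(-143 + 2*(1/12)*(-12/59)) = sqrt(-143 - 2/59) = sqrt(-8439/59) = I*sqrt(497901)/59)
o(N) = N
o(59) + X(228, 352) = 59 + I*sqrt(497901)/59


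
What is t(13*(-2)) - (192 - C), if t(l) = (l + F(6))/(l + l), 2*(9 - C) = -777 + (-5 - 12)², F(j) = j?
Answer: 798/13 ≈ 61.385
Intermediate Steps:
C = 253 (C = 9 - (-777 + (-5 - 12)²)/2 = 9 - (-777 + (-17)²)/2 = 9 - (-777 + 289)/2 = 9 - ½*(-488) = 9 + 244 = 253)
t(l) = (6 + l)/(2*l) (t(l) = (l + 6)/(l + l) = (6 + l)/((2*l)) = (6 + l)*(1/(2*l)) = (6 + l)/(2*l))
t(13*(-2)) - (192 - C) = (6 + 13*(-2))/(2*((13*(-2)))) - (192 - 1*253) = (½)*(6 - 26)/(-26) - (192 - 253) = (½)*(-1/26)*(-20) - 1*(-61) = 5/13 + 61 = 798/13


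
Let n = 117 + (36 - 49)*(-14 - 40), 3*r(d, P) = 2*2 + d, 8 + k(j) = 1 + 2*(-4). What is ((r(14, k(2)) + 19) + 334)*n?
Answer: 294021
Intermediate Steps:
k(j) = -15 (k(j) = -8 + (1 + 2*(-4)) = -8 + (1 - 8) = -8 - 7 = -15)
r(d, P) = 4/3 + d/3 (r(d, P) = (2*2 + d)/3 = (4 + d)/3 = 4/3 + d/3)
n = 819 (n = 117 - 13*(-54) = 117 + 702 = 819)
((r(14, k(2)) + 19) + 334)*n = (((4/3 + (⅓)*14) + 19) + 334)*819 = (((4/3 + 14/3) + 19) + 334)*819 = ((6 + 19) + 334)*819 = (25 + 334)*819 = 359*819 = 294021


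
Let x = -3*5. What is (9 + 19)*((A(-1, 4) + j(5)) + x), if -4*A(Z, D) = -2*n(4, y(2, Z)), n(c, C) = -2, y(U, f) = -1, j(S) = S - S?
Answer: -448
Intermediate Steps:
x = -15
j(S) = 0
A(Z, D) = -1 (A(Z, D) = -(-1)*(-2)/2 = -¼*4 = -1)
(9 + 19)*((A(-1, 4) + j(5)) + x) = (9 + 19)*((-1 + 0) - 15) = 28*(-1 - 15) = 28*(-16) = -448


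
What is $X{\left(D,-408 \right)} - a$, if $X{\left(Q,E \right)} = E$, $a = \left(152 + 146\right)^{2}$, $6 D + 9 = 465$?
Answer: $-89212$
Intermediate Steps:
$D = 76$ ($D = - \frac{3}{2} + \frac{1}{6} \cdot 465 = - \frac{3}{2} + \frac{155}{2} = 76$)
$a = 88804$ ($a = 298^{2} = 88804$)
$X{\left(D,-408 \right)} - a = -408 - 88804 = -89212$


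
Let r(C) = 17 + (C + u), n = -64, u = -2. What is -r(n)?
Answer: 49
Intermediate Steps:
r(C) = 15 + C (r(C) = 17 + (C - 2) = 17 + (-2 + C) = 15 + C)
-r(n) = -(15 - 64) = -1*(-49) = 49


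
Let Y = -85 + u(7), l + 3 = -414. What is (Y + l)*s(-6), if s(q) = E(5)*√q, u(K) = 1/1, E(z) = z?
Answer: -2505*I*√6 ≈ -6136.0*I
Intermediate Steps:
l = -417 (l = -3 - 414 = -417)
u(K) = 1
s(q) = 5*√q
Y = -84 (Y = -85 + 1 = -84)
(Y + l)*s(-6) = (-84 - 417)*(5*√(-6)) = -2505*I*√6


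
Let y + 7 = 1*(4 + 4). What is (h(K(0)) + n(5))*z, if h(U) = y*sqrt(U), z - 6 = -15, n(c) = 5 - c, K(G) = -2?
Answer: -9*I*sqrt(2) ≈ -12.728*I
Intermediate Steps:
z = -9 (z = 6 - 15 = -9)
y = 1 (y = -7 + 1*(4 + 4) = -7 + 1*8 = -7 + 8 = 1)
h(U) = sqrt(U) (h(U) = 1*sqrt(U) = sqrt(U))
(h(K(0)) + n(5))*z = (sqrt(-2) + (5 - 1*5))*(-9) = (I*sqrt(2) + (5 - 5))*(-9) = (I*sqrt(2) + 0)*(-9) = (I*sqrt(2))*(-9) = -9*I*sqrt(2)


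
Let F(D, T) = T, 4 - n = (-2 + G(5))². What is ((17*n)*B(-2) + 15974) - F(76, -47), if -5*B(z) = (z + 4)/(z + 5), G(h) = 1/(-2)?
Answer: 160261/10 ≈ 16026.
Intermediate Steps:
G(h) = -½
B(z) = -(4 + z)/(5*(5 + z)) (B(z) = -(z + 4)/(5*(z + 5)) = -(4 + z)/(5*(5 + z)))
n = -9/4 (n = 4 - (-2 - ½)² = 4 - (-5/2)² = 4 - 1*25/4 = 4 - 25/4 = -9/4 ≈ -2.2500)
((17*n)*B(-2) + 15974) - F(76, -47) = ((17*(-9/4))*((-4 - 1*(-2))/(5*(5 - 2))) + 15974) - 1*(-47) = (-153*(-4 + 2)/(20*3) + 15974) + 47 = (-153*(-2)/(20*3) + 15974) + 47 = (-153/4*(-2/15) + 15974) + 47 = (51/10 + 15974) + 47 = 159791/10 + 47 = 160261/10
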